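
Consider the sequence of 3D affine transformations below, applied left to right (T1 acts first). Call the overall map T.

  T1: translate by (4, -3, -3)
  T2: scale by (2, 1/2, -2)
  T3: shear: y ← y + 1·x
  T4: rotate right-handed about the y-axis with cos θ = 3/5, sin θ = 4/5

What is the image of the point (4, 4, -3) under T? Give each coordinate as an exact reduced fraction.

T(p) = (96/5, 33/2, -28/5)

T1 translate by (4, -3, -3): (4, 4, -3) → (8, 1, -6)
T2 scale by (2, 1/2, -2): (8, 1, -6) → (16, 1/2, 12)
T3 shear: y ← y + 1·x: (16, 1/2, 12) → (16, 33/2, 12)
T4 rotate right-handed about the y-axis with cos θ = 3/5, sin θ = 4/5: (16, 33/2, 12) → (96/5, 33/2, -28/5)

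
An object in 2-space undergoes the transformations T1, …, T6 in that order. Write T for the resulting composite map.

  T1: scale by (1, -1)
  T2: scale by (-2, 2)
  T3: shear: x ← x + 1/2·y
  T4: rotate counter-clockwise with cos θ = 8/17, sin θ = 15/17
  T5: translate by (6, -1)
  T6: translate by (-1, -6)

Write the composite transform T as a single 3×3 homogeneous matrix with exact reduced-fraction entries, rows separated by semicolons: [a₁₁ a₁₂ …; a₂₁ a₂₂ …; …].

T1 = [1 0 0; 0 -1 0; 0 0 1]
T2·T1 = [-2 0 0; 0 -2 0; 0 0 1]
T3·…·T1 = [-2 -1 0; 0 -2 0; 0 0 1]
T4·…·T1 = [-16/17 22/17 0; -30/17 -31/17 0; 0 0 1]
T5·…·T1 = [-16/17 22/17 6; -30/17 -31/17 -1; 0 0 1]
T6·…·T1 = [-16/17 22/17 5; -30/17 -31/17 -7; 0 0 1]

T = [-16/17 22/17 5; -30/17 -31/17 -7; 0 0 1]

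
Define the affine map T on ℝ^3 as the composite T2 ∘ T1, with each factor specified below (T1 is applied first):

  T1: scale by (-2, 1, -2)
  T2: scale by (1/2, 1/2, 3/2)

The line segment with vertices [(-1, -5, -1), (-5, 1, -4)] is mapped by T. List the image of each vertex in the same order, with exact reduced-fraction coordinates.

image vertices: (1, -5/2, 3), (5, 1/2, 12)

T1 scale by (-2, 1, -2): (-1, -5, -1) → (2, -5, 2); (-5, 1, -4) → (10, 1, 8)
T2 scale by (1/2, 1/2, 3/2): (2, -5, 2) → (1, -5/2, 3); (10, 1, 8) → (5, 1/2, 12)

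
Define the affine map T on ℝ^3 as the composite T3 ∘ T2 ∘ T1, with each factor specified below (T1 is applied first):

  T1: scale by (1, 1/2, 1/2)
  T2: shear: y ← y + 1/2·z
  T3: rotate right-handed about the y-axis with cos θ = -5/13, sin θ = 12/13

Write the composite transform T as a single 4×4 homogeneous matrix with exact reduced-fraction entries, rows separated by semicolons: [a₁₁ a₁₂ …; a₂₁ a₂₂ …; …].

T1 = [1 0 0 0; 0 1/2 0 0; 0 0 1/2 0; 0 0 0 1]
T2·T1 = [1 0 0 0; 0 1/2 1/4 0; 0 0 1/2 0; 0 0 0 1]
T3·…·T1 = [-5/13 0 6/13 0; 0 1/2 1/4 0; -12/13 0 -5/26 0; 0 0 0 1]

T = [-5/13 0 6/13 0; 0 1/2 1/4 0; -12/13 0 -5/26 0; 0 0 0 1]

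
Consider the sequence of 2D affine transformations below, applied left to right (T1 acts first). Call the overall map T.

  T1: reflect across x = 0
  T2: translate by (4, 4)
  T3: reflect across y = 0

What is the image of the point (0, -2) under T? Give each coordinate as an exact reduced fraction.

T1 reflect across x = 0: (0, -2) → (0, -2)
T2 translate by (4, 4): (0, -2) → (4, 2)
T3 reflect across y = 0: (4, 2) → (4, -2)

T(p) = (4, -2)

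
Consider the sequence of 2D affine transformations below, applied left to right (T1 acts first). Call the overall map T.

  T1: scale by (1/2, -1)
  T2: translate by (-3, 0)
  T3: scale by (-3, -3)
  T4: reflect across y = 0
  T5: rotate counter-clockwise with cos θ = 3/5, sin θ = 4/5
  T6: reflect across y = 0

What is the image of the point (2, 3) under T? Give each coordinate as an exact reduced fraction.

T(p) = (54/5, 3/5)

T1 scale by (1/2, -1): (2, 3) → (1, -3)
T2 translate by (-3, 0): (1, -3) → (-2, -3)
T3 scale by (-3, -3): (-2, -3) → (6, 9)
T4 reflect across y = 0: (6, 9) → (6, -9)
T5 rotate counter-clockwise with cos θ = 3/5, sin θ = 4/5: (6, -9) → (54/5, -3/5)
T6 reflect across y = 0: (54/5, -3/5) → (54/5, 3/5)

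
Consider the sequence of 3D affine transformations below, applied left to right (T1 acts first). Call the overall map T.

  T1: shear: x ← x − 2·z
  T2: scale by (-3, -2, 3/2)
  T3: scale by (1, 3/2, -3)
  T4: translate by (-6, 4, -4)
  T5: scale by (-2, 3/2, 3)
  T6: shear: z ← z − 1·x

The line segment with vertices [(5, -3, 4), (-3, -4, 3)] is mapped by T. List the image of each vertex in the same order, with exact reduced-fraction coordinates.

image vertices: (-6, 39/2, -60), (-42, 24, -21/2)

T1 shear: x ← x − 2·z: (5, -3, 4) → (-3, -3, 4); (-3, -4, 3) → (-9, -4, 3)
T2 scale by (-3, -2, 3/2): (-3, -3, 4) → (9, 6, 6); (-9, -4, 3) → (27, 8, 9/2)
T3 scale by (1, 3/2, -3): (9, 6, 6) → (9, 9, -18); (27, 8, 9/2) → (27, 12, -27/2)
T4 translate by (-6, 4, -4): (9, 9, -18) → (3, 13, -22); (27, 12, -27/2) → (21, 16, -35/2)
T5 scale by (-2, 3/2, 3): (3, 13, -22) → (-6, 39/2, -66); (21, 16, -35/2) → (-42, 24, -105/2)
T6 shear: z ← z − 1·x: (-6, 39/2, -66) → (-6, 39/2, -60); (-42, 24, -105/2) → (-42, 24, -21/2)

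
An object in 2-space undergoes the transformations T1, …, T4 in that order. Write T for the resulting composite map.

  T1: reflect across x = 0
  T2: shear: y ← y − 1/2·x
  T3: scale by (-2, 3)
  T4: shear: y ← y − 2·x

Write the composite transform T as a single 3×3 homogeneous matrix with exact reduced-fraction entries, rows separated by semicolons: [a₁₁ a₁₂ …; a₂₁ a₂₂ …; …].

T1 = [-1 0 0; 0 1 0; 0 0 1]
T2·T1 = [-1 0 0; 1/2 1 0; 0 0 1]
T3·…·T1 = [2 0 0; 3/2 3 0; 0 0 1]
T4·…·T1 = [2 0 0; -5/2 3 0; 0 0 1]

T = [2 0 0; -5/2 3 0; 0 0 1]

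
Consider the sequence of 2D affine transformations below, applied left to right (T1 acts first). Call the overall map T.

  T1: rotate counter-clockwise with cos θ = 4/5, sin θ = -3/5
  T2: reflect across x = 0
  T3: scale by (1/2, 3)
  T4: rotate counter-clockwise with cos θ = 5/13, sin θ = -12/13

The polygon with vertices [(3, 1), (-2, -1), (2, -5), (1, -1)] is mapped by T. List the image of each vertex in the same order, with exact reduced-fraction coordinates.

image vertices: (-87/26, 3/13), (199/130, -36/65), (-1837/130, -432/65), (-509/130, -99/65)

T1 rotate counter-clockwise with cos θ = 4/5, sin θ = -3/5: (3, 1) → (3, -1); (-2, -1) → (-11/5, 2/5); (2, -5) → (-7/5, -26/5); (1, -1) → (1/5, -7/5)
T2 reflect across x = 0: (3, -1) → (-3, -1); (-11/5, 2/5) → (11/5, 2/5); (-7/5, -26/5) → (7/5, -26/5); (1/5, -7/5) → (-1/5, -7/5)
T3 scale by (1/2, 3): (-3, -1) → (-3/2, -3); (11/5, 2/5) → (11/10, 6/5); (7/5, -26/5) → (7/10, -78/5); (-1/5, -7/5) → (-1/10, -21/5)
T4 rotate counter-clockwise with cos θ = 5/13, sin θ = -12/13: (-3/2, -3) → (-87/26, 3/13); (11/10, 6/5) → (199/130, -36/65); (7/10, -78/5) → (-1837/130, -432/65); (-1/10, -21/5) → (-509/130, -99/65)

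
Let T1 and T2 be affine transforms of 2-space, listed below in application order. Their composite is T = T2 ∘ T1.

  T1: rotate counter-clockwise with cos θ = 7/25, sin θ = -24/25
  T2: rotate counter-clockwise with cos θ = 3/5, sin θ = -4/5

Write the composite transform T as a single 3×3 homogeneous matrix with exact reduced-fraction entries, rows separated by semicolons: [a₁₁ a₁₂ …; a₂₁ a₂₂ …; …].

T1 = [7/25 24/25 0; -24/25 7/25 0; 0 0 1]
T2·T1 = [-3/5 4/5 0; -4/5 -3/5 0; 0 0 1]

T = [-3/5 4/5 0; -4/5 -3/5 0; 0 0 1]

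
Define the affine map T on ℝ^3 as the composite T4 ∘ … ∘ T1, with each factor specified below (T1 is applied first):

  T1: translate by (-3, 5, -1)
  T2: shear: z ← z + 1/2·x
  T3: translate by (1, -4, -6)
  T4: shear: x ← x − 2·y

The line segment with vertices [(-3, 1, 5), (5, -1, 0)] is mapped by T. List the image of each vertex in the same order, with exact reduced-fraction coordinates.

image vertices: (-9, 2, -5), (3, 0, -6)

T1 translate by (-3, 5, -1): (-3, 1, 5) → (-6, 6, 4); (5, -1, 0) → (2, 4, -1)
T2 shear: z ← z + 1/2·x: (-6, 6, 4) → (-6, 6, 1); (2, 4, -1) → (2, 4, 0)
T3 translate by (1, -4, -6): (-6, 6, 1) → (-5, 2, -5); (2, 4, 0) → (3, 0, -6)
T4 shear: x ← x − 2·y: (-5, 2, -5) → (-9, 2, -5); (3, 0, -6) → (3, 0, -6)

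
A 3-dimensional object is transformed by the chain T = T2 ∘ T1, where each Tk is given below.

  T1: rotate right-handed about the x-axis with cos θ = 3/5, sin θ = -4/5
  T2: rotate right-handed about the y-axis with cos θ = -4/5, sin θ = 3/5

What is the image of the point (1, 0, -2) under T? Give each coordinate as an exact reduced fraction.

T(p) = (-38/25, -8/5, 9/25)

T1 rotate right-handed about the x-axis with cos θ = 3/5, sin θ = -4/5: (1, 0, -2) → (1, -8/5, -6/5)
T2 rotate right-handed about the y-axis with cos θ = -4/5, sin θ = 3/5: (1, -8/5, -6/5) → (-38/25, -8/5, 9/25)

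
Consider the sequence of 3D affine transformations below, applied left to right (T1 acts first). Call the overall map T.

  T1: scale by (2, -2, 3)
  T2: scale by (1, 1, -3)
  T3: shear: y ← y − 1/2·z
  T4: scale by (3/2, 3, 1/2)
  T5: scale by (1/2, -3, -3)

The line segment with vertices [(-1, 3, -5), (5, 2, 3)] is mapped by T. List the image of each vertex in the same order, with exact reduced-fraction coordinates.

T1 scale by (2, -2, 3): (-1, 3, -5) → (-2, -6, -15); (5, 2, 3) → (10, -4, 9)
T2 scale by (1, 1, -3): (-2, -6, -15) → (-2, -6, 45); (10, -4, 9) → (10, -4, -27)
T3 shear: y ← y − 1/2·z: (-2, -6, 45) → (-2, -57/2, 45); (10, -4, -27) → (10, 19/2, -27)
T4 scale by (3/2, 3, 1/2): (-2, -57/2, 45) → (-3, -171/2, 45/2); (10, 19/2, -27) → (15, 57/2, -27/2)
T5 scale by (1/2, -3, -3): (-3, -171/2, 45/2) → (-3/2, 513/2, -135/2); (15, 57/2, -27/2) → (15/2, -171/2, 81/2)

image vertices: (-3/2, 513/2, -135/2), (15/2, -171/2, 81/2)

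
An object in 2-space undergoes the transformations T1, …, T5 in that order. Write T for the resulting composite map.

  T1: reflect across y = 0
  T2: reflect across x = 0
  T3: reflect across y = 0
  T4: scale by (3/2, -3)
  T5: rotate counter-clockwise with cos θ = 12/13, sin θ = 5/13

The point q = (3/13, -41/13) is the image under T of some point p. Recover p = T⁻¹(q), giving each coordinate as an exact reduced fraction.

p = (2/3, 1)

T1 = [1 0 0; 0 -1 0; 0 0 1]
T2·T1 = [-1 0 0; 0 -1 0; 0 0 1]
T3·…·T1 = [-1 0 0; 0 1 0; 0 0 1]
T4·…·T1 = [-3/2 0 0; 0 -3 0; 0 0 1]
T5·…·T1 = [-18/13 15/13 0; -15/26 -36/13 0; 0 0 1]
det M = 9/2; M⁻¹ = [-8/13 -10/39 0; 5/39 -4/13 0; 0 0 1]
M⁻¹ · (3/13, -41/13)ᵀ = (2/3, 1)ᵀ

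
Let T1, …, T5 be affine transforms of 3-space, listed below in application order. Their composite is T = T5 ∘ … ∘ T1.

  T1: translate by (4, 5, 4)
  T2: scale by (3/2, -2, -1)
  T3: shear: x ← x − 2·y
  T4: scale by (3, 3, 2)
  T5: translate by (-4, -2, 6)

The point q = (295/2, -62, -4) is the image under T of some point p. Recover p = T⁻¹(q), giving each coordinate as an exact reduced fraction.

T1 = [1 0 0 4; 0 1 0 5; 0 0 1 4; 0 0 0 1]
T2·T1 = [3/2 0 0 6; 0 -2 0 -10; 0 0 -1 -4; 0 0 0 1]
T3·…·T1 = [3/2 4 0 26; 0 -2 0 -10; 0 0 -1 -4; 0 0 0 1]
T4·…·T1 = [9/2 12 0 78; 0 -6 0 -30; 0 0 -2 -8; 0 0 0 1]
T5·…·T1 = [9/2 12 0 74; 0 -6 0 -32; 0 0 -2 -2; 0 0 0 1]
det M = 54; M⁻¹ = [2/9 4/9 0 -20/9; 0 -1/6 0 -16/3; 0 0 -1/2 -1; 0 0 0 1]
M⁻¹ · (295/2, -62, -4)ᵀ = (3, 5, 1)ᵀ

p = (3, 5, 1)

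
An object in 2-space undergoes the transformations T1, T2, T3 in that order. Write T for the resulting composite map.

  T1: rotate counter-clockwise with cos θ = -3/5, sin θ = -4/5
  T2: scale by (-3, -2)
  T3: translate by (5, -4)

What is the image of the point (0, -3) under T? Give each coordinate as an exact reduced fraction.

T(p) = (61/5, -38/5)

T1 rotate counter-clockwise with cos θ = -3/5, sin θ = -4/5: (0, -3) → (-12/5, 9/5)
T2 scale by (-3, -2): (-12/5, 9/5) → (36/5, -18/5)
T3 translate by (5, -4): (36/5, -18/5) → (61/5, -38/5)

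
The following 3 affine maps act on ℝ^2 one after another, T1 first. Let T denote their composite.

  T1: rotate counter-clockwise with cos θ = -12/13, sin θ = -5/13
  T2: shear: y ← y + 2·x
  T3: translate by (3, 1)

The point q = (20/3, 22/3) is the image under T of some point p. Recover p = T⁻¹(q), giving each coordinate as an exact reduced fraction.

T1 = [-12/13 5/13 0; -5/13 -12/13 0; 0 0 1]
T2·T1 = [-12/13 5/13 0; -29/13 -2/13 0; 0 0 1]
T3·…·T1 = [-12/13 5/13 3; -29/13 -2/13 1; 0 0 1]
det M = 1; M⁻¹ = [-2/13 -5/13 11/13; 29/13 -12/13 -75/13; 0 0 1]
M⁻¹ · (20/3, 22/3)ᵀ = (-3, 7/3)ᵀ

p = (-3, 7/3)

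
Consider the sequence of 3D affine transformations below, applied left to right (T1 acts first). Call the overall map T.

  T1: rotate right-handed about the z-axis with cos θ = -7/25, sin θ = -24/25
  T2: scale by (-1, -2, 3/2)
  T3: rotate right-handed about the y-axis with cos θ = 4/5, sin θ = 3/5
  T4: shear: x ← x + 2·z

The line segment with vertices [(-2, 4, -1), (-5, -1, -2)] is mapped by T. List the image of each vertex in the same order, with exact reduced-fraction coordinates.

T1 rotate right-handed about the z-axis with cos θ = -7/25, sin θ = -24/25: (-2, 4, -1) → (22/5, 4/5, -1); (-5, -1, -2) → (11/25, 127/25, -2)
T2 scale by (-1, -2, 3/2): (22/5, 4/5, -1) → (-22/5, -8/5, -3/2); (11/25, 127/25, -2) → (-11/25, -254/25, -3)
T3 rotate right-handed about the y-axis with cos θ = 4/5, sin θ = 3/5: (-22/5, -8/5, -3/2) → (-221/50, -8/5, 36/25); (-11/25, -254/25, -3) → (-269/125, -254/25, -267/125)
T4 shear: x ← x + 2·z: (-221/50, -8/5, 36/25) → (-77/50, -8/5, 36/25); (-269/125, -254/25, -267/125) → (-803/125, -254/25, -267/125)

image vertices: (-77/50, -8/5, 36/25), (-803/125, -254/25, -267/125)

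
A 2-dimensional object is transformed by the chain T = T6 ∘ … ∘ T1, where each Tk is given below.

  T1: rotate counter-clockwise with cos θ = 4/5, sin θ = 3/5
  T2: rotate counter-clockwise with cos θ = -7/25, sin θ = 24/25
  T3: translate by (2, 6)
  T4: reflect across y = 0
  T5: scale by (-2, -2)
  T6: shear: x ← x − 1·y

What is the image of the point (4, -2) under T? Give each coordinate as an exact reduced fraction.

T(p) = (-20, 20)

T1 rotate counter-clockwise with cos θ = 4/5, sin θ = 3/5: (4, -2) → (22/5, 4/5)
T2 rotate counter-clockwise with cos θ = -7/25, sin θ = 24/25: (22/5, 4/5) → (-2, 4)
T3 translate by (2, 6): (-2, 4) → (0, 10)
T4 reflect across y = 0: (0, 10) → (0, -10)
T5 scale by (-2, -2): (0, -10) → (0, 20)
T6 shear: x ← x − 1·y: (0, 20) → (-20, 20)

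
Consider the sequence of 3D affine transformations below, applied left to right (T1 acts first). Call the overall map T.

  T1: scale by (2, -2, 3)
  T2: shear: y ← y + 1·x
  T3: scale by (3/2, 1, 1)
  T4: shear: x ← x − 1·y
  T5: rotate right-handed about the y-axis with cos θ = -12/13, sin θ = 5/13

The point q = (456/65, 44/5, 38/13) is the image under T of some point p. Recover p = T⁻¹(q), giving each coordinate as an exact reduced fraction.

p = (2/5, -4, 0)

T1 = [2 0 0 0; 0 -2 0 0; 0 0 3 0; 0 0 0 1]
T2·T1 = [2 0 0 0; 2 -2 0 0; 0 0 3 0; 0 0 0 1]
T3·…·T1 = [3 0 0 0; 2 -2 0 0; 0 0 3 0; 0 0 0 1]
T4·…·T1 = [1 2 0 0; 2 -2 0 0; 0 0 3 0; 0 0 0 1]
T5·…·T1 = [-12/13 -24/13 15/13 0; 2 -2 0 0; -5/13 -10/13 -36/13 0; 0 0 0 1]
det M = -18; M⁻¹ = [-4/13 1/3 -5/39 0; -4/13 -1/6 -5/39 0; 5/39 0 -4/13 0; 0 0 0 1]
M⁻¹ · (456/65, 44/5, 38/13)ᵀ = (2/5, -4, 0)ᵀ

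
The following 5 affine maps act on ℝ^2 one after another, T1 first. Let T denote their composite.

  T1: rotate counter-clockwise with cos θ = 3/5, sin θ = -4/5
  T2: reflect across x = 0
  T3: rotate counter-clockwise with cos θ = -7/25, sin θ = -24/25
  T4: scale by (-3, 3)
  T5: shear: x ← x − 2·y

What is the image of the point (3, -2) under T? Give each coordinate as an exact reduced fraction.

T1 rotate counter-clockwise with cos θ = 3/5, sin θ = -4/5: (3, -2) → (1/5, -18/5)
T2 reflect across x = 0: (1/5, -18/5) → (-1/5, -18/5)
T3 rotate counter-clockwise with cos θ = -7/25, sin θ = -24/25: (-1/5, -18/5) → (-17/5, 6/5)
T4 scale by (-3, 3): (-17/5, 6/5) → (51/5, 18/5)
T5 shear: x ← x − 2·y: (51/5, 18/5) → (3, 18/5)

T(p) = (3, 18/5)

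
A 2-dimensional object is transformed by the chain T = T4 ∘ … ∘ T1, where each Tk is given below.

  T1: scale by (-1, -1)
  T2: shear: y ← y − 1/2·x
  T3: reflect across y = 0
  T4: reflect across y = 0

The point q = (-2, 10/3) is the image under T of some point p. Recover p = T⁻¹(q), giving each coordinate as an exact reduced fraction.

T1 = [-1 0 0; 0 -1 0; 0 0 1]
T2·T1 = [-1 0 0; 1/2 -1 0; 0 0 1]
T3·…·T1 = [-1 0 0; -1/2 1 0; 0 0 1]
T4·…·T1 = [-1 0 0; 1/2 -1 0; 0 0 1]
det M = 1; M⁻¹ = [-1 0 0; -1/2 -1 0; 0 0 1]
M⁻¹ · (-2, 10/3)ᵀ = (2, -7/3)ᵀ

p = (2, -7/3)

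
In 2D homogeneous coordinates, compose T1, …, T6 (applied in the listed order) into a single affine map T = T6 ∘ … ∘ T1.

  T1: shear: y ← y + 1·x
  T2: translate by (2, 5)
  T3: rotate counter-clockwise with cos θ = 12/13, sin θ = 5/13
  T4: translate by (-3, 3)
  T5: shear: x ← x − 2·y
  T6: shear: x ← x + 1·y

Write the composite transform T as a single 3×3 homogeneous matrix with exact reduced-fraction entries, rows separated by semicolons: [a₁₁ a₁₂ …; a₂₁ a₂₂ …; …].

T = [-10/13 -17/13 -149/13; 17/13 12/13 109/13; 0 0 1]

T1 = [1 0 0; 1 1 0; 0 0 1]
T2·T1 = [1 0 2; 1 1 5; 0 0 1]
T3·…·T1 = [7/13 -5/13 -1/13; 17/13 12/13 70/13; 0 0 1]
T4·…·T1 = [7/13 -5/13 -40/13; 17/13 12/13 109/13; 0 0 1]
T5·…·T1 = [-27/13 -29/13 -258/13; 17/13 12/13 109/13; 0 0 1]
T6·…·T1 = [-10/13 -17/13 -149/13; 17/13 12/13 109/13; 0 0 1]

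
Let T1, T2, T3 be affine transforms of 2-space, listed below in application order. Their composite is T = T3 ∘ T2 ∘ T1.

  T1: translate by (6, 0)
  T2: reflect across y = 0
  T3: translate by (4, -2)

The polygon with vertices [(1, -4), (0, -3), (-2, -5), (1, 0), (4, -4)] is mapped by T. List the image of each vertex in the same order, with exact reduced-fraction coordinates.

T1 translate by (6, 0): (1, -4) → (7, -4); (0, -3) → (6, -3); (-2, -5) → (4, -5); (1, 0) → (7, 0); (4, -4) → (10, -4)
T2 reflect across y = 0: (7, -4) → (7, 4); (6, -3) → (6, 3); (4, -5) → (4, 5); (7, 0) → (7, 0); (10, -4) → (10, 4)
T3 translate by (4, -2): (7, 4) → (11, 2); (6, 3) → (10, 1); (4, 5) → (8, 3); (7, 0) → (11, -2); (10, 4) → (14, 2)

image vertices: (11, 2), (10, 1), (8, 3), (11, -2), (14, 2)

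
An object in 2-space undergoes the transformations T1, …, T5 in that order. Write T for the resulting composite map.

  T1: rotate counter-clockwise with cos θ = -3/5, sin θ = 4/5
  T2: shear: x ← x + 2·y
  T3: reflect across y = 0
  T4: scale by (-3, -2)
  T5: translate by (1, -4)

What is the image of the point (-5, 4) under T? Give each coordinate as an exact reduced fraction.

T1 rotate counter-clockwise with cos θ = -3/5, sin θ = 4/5: (-5, 4) → (-1/5, -32/5)
T2 shear: x ← x + 2·y: (-1/5, -32/5) → (-13, -32/5)
T3 reflect across y = 0: (-13, -32/5) → (-13, 32/5)
T4 scale by (-3, -2): (-13, 32/5) → (39, -64/5)
T5 translate by (1, -4): (39, -64/5) → (40, -84/5)

T(p) = (40, -84/5)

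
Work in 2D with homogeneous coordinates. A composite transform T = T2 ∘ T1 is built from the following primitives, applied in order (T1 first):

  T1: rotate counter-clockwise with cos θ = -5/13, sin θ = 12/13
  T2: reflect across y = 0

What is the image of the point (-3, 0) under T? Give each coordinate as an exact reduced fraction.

T1 rotate counter-clockwise with cos θ = -5/13, sin θ = 12/13: (-3, 0) → (15/13, -36/13)
T2 reflect across y = 0: (15/13, -36/13) → (15/13, 36/13)

T(p) = (15/13, 36/13)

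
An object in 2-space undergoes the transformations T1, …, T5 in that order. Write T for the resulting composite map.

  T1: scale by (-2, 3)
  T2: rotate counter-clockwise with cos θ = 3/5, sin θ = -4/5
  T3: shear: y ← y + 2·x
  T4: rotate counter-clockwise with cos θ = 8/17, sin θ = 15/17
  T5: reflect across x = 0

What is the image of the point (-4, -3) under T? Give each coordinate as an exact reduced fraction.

T1 scale by (-2, 3): (-4, -3) → (8, -9)
T2 rotate counter-clockwise with cos θ = 3/5, sin θ = -4/5: (8, -9) → (-12/5, -59/5)
T3 shear: y ← y + 2·x: (-12/5, -59/5) → (-12/5, -83/5)
T4 rotate counter-clockwise with cos θ = 8/17, sin θ = 15/17: (-12/5, -83/5) → (1149/85, -844/85)
T5 reflect across x = 0: (1149/85, -844/85) → (-1149/85, -844/85)

T(p) = (-1149/85, -844/85)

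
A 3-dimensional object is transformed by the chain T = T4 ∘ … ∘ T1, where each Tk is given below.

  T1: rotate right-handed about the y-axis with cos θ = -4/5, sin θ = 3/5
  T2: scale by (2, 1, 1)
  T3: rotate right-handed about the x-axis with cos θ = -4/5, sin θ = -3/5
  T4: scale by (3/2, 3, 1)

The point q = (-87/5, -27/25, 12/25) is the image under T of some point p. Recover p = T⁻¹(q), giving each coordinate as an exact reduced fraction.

T1 = [-4/5 0 3/5 0; 0 1 0 0; -3/5 0 -4/5 0; 0 0 0 1]
T2·T1 = [-8/5 0 6/5 0; 0 1 0 0; -3/5 0 -4/5 0; 0 0 0 1]
T3·…·T1 = [-8/5 0 6/5 0; -9/25 -4/5 -12/25 0; 12/25 -3/5 16/25 0; 0 0 0 1]
T4·…·T1 = [-12/5 0 9/5 0; -27/25 -12/5 -36/25 0; 12/25 -3/5 16/25 0; 0 0 0 1]
det M = 9; M⁻¹ = [-4/15 -3/25 12/25 0; 0 -4/15 -3/5 0; 1/5 -4/25 16/25 0; 0 0 0 1]
M⁻¹ · (-87/5, -27/25, 12/25)ᵀ = (5, 0, -3)ᵀ

p = (5, 0, -3)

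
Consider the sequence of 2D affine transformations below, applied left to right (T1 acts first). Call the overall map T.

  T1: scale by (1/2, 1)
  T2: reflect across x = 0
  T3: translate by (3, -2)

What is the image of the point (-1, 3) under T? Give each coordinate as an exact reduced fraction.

T(p) = (7/2, 1)

T1 scale by (1/2, 1): (-1, 3) → (-1/2, 3)
T2 reflect across x = 0: (-1/2, 3) → (1/2, 3)
T3 translate by (3, -2): (1/2, 3) → (7/2, 1)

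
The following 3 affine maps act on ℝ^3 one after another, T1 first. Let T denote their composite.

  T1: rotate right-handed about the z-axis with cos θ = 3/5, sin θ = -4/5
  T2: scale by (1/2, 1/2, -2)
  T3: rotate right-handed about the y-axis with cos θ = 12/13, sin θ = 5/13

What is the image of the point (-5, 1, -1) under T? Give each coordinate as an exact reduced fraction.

T1 rotate right-handed about the z-axis with cos θ = 3/5, sin θ = -4/5: (-5, 1, -1) → (-11/5, 23/5, -1)
T2 scale by (1/2, 1/2, -2): (-11/5, 23/5, -1) → (-11/10, 23/10, 2)
T3 rotate right-handed about the y-axis with cos θ = 12/13, sin θ = 5/13: (-11/10, 23/10, 2) → (-16/65, 23/10, 59/26)

T(p) = (-16/65, 23/10, 59/26)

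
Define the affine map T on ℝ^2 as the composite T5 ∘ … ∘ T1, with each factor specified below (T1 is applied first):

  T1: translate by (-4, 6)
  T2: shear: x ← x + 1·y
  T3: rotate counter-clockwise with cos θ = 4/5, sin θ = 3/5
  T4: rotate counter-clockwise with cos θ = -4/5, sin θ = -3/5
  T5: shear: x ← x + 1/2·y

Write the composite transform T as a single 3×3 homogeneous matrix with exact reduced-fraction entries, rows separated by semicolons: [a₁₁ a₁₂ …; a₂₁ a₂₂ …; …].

T1 = [1 0 -4; 0 1 6; 0 0 1]
T2·T1 = [1 1 2; 0 1 6; 0 0 1]
T3·…·T1 = [4/5 1/5 -2; 3/5 7/5 6; 0 0 1]
T4·…·T1 = [-7/25 17/25 26/5; -24/25 -31/25 -18/5; 0 0 1]
T5·…·T1 = [-19/25 3/50 17/5; -24/25 -31/25 -18/5; 0 0 1]

T = [-19/25 3/50 17/5; -24/25 -31/25 -18/5; 0 0 1]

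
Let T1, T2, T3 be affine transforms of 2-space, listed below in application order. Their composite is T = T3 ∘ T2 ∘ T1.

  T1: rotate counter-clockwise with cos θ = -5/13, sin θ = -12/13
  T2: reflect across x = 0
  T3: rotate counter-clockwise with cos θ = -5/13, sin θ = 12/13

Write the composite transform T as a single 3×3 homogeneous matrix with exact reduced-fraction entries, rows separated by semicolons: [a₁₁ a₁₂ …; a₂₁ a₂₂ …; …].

T = [119/169 120/169 0; 120/169 -119/169 0; 0 0 1]

T1 = [-5/13 12/13 0; -12/13 -5/13 0; 0 0 1]
T2·T1 = [5/13 -12/13 0; -12/13 -5/13 0; 0 0 1]
T3·…·T1 = [119/169 120/169 0; 120/169 -119/169 0; 0 0 1]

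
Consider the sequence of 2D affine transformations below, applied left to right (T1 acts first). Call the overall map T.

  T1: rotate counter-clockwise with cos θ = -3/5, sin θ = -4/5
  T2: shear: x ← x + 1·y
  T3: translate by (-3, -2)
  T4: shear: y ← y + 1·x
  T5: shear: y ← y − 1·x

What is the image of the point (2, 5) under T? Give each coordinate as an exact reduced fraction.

T1 rotate counter-clockwise with cos θ = -3/5, sin θ = -4/5: (2, 5) → (14/5, -23/5)
T2 shear: x ← x + 1·y: (14/5, -23/5) → (-9/5, -23/5)
T3 translate by (-3, -2): (-9/5, -23/5) → (-24/5, -33/5)
T4 shear: y ← y + 1·x: (-24/5, -33/5) → (-24/5, -57/5)
T5 shear: y ← y − 1·x: (-24/5, -57/5) → (-24/5, -33/5)

T(p) = (-24/5, -33/5)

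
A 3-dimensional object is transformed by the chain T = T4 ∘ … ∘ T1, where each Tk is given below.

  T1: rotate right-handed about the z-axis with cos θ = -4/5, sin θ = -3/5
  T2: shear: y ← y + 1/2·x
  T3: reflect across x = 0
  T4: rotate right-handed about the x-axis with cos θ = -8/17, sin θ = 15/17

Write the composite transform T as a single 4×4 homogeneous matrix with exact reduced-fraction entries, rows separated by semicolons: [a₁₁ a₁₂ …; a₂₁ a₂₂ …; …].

T = [4/5 -3/5 0 0; 8/17 4/17 -15/17 0; -15/17 -15/34 -8/17 0; 0 0 0 1]

T1 = [-4/5 3/5 0 0; -3/5 -4/5 0 0; 0 0 1 0; 0 0 0 1]
T2·T1 = [-4/5 3/5 0 0; -1 -1/2 0 0; 0 0 1 0; 0 0 0 1]
T3·…·T1 = [4/5 -3/5 0 0; -1 -1/2 0 0; 0 0 1 0; 0 0 0 1]
T4·…·T1 = [4/5 -3/5 0 0; 8/17 4/17 -15/17 0; -15/17 -15/34 -8/17 0; 0 0 0 1]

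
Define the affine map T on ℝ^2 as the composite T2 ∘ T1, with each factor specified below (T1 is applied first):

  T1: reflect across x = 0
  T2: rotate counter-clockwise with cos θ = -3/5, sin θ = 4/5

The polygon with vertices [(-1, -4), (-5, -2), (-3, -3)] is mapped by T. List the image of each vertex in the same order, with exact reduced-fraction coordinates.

T1 reflect across x = 0: (-1, -4) → (1, -4); (-5, -2) → (5, -2); (-3, -3) → (3, -3)
T2 rotate counter-clockwise with cos θ = -3/5, sin θ = 4/5: (1, -4) → (13/5, 16/5); (5, -2) → (-7/5, 26/5); (3, -3) → (3/5, 21/5)

image vertices: (13/5, 16/5), (-7/5, 26/5), (3/5, 21/5)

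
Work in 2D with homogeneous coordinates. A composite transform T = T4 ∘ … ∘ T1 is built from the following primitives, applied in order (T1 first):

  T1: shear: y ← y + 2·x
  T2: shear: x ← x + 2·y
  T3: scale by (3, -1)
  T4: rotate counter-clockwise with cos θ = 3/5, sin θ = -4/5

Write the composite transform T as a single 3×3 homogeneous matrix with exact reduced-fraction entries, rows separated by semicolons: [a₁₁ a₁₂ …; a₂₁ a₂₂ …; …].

T = [37/5 14/5 0; -66/5 -27/5 0; 0 0 1]

T1 = [1 0 0; 2 1 0; 0 0 1]
T2·T1 = [5 2 0; 2 1 0; 0 0 1]
T3·…·T1 = [15 6 0; -2 -1 0; 0 0 1]
T4·…·T1 = [37/5 14/5 0; -66/5 -27/5 0; 0 0 1]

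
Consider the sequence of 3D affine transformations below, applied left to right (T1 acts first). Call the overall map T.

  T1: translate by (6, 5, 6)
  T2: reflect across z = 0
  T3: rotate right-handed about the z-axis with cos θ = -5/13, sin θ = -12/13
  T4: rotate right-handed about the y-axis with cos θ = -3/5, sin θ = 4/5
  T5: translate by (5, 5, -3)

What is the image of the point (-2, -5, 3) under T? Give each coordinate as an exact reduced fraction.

T1 translate by (6, 5, 6): (-2, -5, 3) → (4, 0, 9)
T2 reflect across z = 0: (4, 0, 9) → (4, 0, -9)
T3 rotate right-handed about the z-axis with cos θ = -5/13, sin θ = -12/13: (4, 0, -9) → (-20/13, -48/13, -9)
T4 rotate right-handed about the y-axis with cos θ = -3/5, sin θ = 4/5: (-20/13, -48/13, -9) → (-408/65, -48/13, 431/65)
T5 translate by (5, 5, -3): (-408/65, -48/13, 431/65) → (-83/65, 17/13, 236/65)

T(p) = (-83/65, 17/13, 236/65)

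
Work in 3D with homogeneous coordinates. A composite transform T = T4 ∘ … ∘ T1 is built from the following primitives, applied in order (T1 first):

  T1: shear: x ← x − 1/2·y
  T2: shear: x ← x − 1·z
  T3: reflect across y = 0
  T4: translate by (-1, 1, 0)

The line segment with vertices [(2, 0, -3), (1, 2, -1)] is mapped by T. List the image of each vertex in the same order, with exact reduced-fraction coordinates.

image vertices: (4, 1, -3), (0, -1, -1)

T1 shear: x ← x − 1/2·y: (2, 0, -3) → (2, 0, -3); (1, 2, -1) → (0, 2, -1)
T2 shear: x ← x − 1·z: (2, 0, -3) → (5, 0, -3); (0, 2, -1) → (1, 2, -1)
T3 reflect across y = 0: (5, 0, -3) → (5, 0, -3); (1, 2, -1) → (1, -2, -1)
T4 translate by (-1, 1, 0): (5, 0, -3) → (4, 1, -3); (1, -2, -1) → (0, -1, -1)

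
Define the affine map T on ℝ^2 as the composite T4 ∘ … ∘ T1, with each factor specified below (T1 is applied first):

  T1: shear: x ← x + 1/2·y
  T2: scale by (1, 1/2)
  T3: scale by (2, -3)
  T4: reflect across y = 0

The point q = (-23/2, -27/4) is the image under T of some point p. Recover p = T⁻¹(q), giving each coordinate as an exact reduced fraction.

T1 = [1 1/2 0; 0 1 0; 0 0 1]
T2·T1 = [1 1/2 0; 0 1/2 0; 0 0 1]
T3·…·T1 = [2 1 0; 0 -3/2 0; 0 0 1]
T4·…·T1 = [2 1 0; 0 3/2 0; 0 0 1]
det M = 3; M⁻¹ = [1/2 -1/3 0; 0 2/3 0; 0 0 1]
M⁻¹ · (-23/2, -27/4)ᵀ = (-7/2, -9/2)ᵀ

p = (-7/2, -9/2)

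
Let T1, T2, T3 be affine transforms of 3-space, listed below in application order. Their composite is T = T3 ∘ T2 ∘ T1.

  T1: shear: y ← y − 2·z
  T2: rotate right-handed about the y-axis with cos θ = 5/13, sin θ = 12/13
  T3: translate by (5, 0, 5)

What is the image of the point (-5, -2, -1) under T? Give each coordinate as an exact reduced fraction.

T(p) = (28/13, 0, 120/13)

T1 shear: y ← y − 2·z: (-5, -2, -1) → (-5, 0, -1)
T2 rotate right-handed about the y-axis with cos θ = 5/13, sin θ = 12/13: (-5, 0, -1) → (-37/13, 0, 55/13)
T3 translate by (5, 0, 5): (-37/13, 0, 55/13) → (28/13, 0, 120/13)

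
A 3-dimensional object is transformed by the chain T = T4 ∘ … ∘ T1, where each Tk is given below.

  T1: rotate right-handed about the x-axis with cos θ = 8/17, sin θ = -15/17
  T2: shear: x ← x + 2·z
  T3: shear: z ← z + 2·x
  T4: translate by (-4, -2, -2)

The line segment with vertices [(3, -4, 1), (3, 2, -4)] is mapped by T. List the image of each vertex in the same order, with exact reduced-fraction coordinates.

T1 rotate right-handed about the x-axis with cos θ = 8/17, sin θ = -15/17: (3, -4, 1) → (3, -1, 4); (3, 2, -4) → (3, -44/17, -62/17)
T2 shear: x ← x + 2·z: (3, -1, 4) → (11, -1, 4); (3, -44/17, -62/17) → (-73/17, -44/17, -62/17)
T3 shear: z ← z + 2·x: (11, -1, 4) → (11, -1, 26); (-73/17, -44/17, -62/17) → (-73/17, -44/17, -208/17)
T4 translate by (-4, -2, -2): (11, -1, 26) → (7, -3, 24); (-73/17, -44/17, -208/17) → (-141/17, -78/17, -242/17)

image vertices: (7, -3, 24), (-141/17, -78/17, -242/17)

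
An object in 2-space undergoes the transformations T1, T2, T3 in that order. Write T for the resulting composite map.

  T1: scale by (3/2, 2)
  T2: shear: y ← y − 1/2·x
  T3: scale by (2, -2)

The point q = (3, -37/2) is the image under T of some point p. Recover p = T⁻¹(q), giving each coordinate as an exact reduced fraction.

T1 = [3/2 0 0; 0 2 0; 0 0 1]
T2·T1 = [3/2 0 0; -3/4 2 0; 0 0 1]
T3·…·T1 = [3 0 0; 3/2 -4 0; 0 0 1]
det M = -12; M⁻¹ = [1/3 0 0; 1/8 -1/4 0; 0 0 1]
M⁻¹ · (3, -37/2)ᵀ = (1, 5)ᵀ

p = (1, 5)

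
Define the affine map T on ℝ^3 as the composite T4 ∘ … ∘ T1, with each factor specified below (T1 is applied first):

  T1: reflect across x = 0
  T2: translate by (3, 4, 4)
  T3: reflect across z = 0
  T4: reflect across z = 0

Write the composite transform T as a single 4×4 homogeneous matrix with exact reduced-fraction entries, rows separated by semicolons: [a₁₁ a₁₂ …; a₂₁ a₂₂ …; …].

T1 = [-1 0 0 0; 0 1 0 0; 0 0 1 0; 0 0 0 1]
T2·T1 = [-1 0 0 3; 0 1 0 4; 0 0 1 4; 0 0 0 1]
T3·…·T1 = [-1 0 0 3; 0 1 0 4; 0 0 -1 -4; 0 0 0 1]
T4·…·T1 = [-1 0 0 3; 0 1 0 4; 0 0 1 4; 0 0 0 1]

T = [-1 0 0 3; 0 1 0 4; 0 0 1 4; 0 0 0 1]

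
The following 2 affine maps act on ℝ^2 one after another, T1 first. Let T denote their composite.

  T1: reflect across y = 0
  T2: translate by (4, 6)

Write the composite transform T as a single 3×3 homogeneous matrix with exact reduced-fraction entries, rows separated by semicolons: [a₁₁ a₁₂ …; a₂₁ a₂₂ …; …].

T1 = [1 0 0; 0 -1 0; 0 0 1]
T2·T1 = [1 0 4; 0 -1 6; 0 0 1]

T = [1 0 4; 0 -1 6; 0 0 1]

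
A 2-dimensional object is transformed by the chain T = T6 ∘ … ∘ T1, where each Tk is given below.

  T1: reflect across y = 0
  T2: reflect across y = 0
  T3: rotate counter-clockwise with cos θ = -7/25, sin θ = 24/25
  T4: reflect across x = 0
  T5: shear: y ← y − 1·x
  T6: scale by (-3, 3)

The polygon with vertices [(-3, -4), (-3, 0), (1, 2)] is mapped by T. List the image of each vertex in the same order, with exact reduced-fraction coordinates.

T1 reflect across y = 0: (-3, -4) → (-3, 4); (-3, 0) → (-3, 0); (1, 2) → (1, -2)
T2 reflect across y = 0: (-3, 4) → (-3, -4); (-3, 0) → (-3, 0); (1, -2) → (1, 2)
T3 rotate counter-clockwise with cos θ = -7/25, sin θ = 24/25: (-3, -4) → (117/25, -44/25); (-3, 0) → (21/25, -72/25); (1, 2) → (-11/5, 2/5)
T4 reflect across x = 0: (117/25, -44/25) → (-117/25, -44/25); (21/25, -72/25) → (-21/25, -72/25); (-11/5, 2/5) → (11/5, 2/5)
T5 shear: y ← y − 1·x: (-117/25, -44/25) → (-117/25, 73/25); (-21/25, -72/25) → (-21/25, -51/25); (11/5, 2/5) → (11/5, -9/5)
T6 scale by (-3, 3): (-117/25, 73/25) → (351/25, 219/25); (-21/25, -51/25) → (63/25, -153/25); (11/5, -9/5) → (-33/5, -27/5)

image vertices: (351/25, 219/25), (63/25, -153/25), (-33/5, -27/5)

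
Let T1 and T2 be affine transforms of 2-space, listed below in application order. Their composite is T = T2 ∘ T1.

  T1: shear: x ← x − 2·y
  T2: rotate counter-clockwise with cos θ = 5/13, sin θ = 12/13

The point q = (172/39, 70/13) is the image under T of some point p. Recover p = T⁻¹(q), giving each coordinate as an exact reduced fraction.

T1 = [1 -2 0; 0 1 0; 0 0 1]
T2·T1 = [5/13 -22/13 0; 12/13 -19/13 0; 0 0 1]
det M = 1; M⁻¹ = [-19/13 22/13 0; -12/13 5/13 0; 0 0 1]
M⁻¹ · (172/39, 70/13)ᵀ = (8/3, -2)ᵀ

p = (8/3, -2)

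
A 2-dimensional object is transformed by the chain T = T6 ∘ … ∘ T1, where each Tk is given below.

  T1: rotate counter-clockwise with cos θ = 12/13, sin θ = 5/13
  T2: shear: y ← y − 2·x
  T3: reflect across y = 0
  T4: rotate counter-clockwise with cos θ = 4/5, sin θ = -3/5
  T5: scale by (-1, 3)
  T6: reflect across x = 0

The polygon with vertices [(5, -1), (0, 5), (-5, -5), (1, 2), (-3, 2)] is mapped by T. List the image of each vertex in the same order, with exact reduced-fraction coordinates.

T1 rotate counter-clockwise with cos θ = 12/13, sin θ = 5/13: (5, -1) → (5, 1); (0, 5) → (-25/13, 60/13); (-5, -5) → (-35/13, -85/13); (1, 2) → (2/13, 29/13); (-3, 2) → (-46/13, 9/13)
T2 shear: y ← y − 2·x: (5, 1) → (5, -9); (-25/13, 60/13) → (-25/13, 110/13); (-35/13, -85/13) → (-35/13, -15/13); (2/13, 29/13) → (2/13, 25/13); (-46/13, 9/13) → (-46/13, 101/13)
T3 reflect across y = 0: (5, -9) → (5, 9); (-25/13, 110/13) → (-25/13, -110/13); (-35/13, -15/13) → (-35/13, 15/13); (2/13, 25/13) → (2/13, -25/13); (-46/13, 101/13) → (-46/13, -101/13)
T4 rotate counter-clockwise with cos θ = 4/5, sin θ = -3/5: (5, 9) → (47/5, 21/5); (-25/13, -110/13) → (-86/13, -73/13); (-35/13, 15/13) → (-19/13, 33/13); (2/13, -25/13) → (-67/65, -106/65); (-46/13, -101/13) → (-487/65, -266/65)
T5 scale by (-1, 3): (47/5, 21/5) → (-47/5, 63/5); (-86/13, -73/13) → (86/13, -219/13); (-19/13, 33/13) → (19/13, 99/13); (-67/65, -106/65) → (67/65, -318/65); (-487/65, -266/65) → (487/65, -798/65)
T6 reflect across x = 0: (-47/5, 63/5) → (47/5, 63/5); (86/13, -219/13) → (-86/13, -219/13); (19/13, 99/13) → (-19/13, 99/13); (67/65, -318/65) → (-67/65, -318/65); (487/65, -798/65) → (-487/65, -798/65)

image vertices: (47/5, 63/5), (-86/13, -219/13), (-19/13, 99/13), (-67/65, -318/65), (-487/65, -798/65)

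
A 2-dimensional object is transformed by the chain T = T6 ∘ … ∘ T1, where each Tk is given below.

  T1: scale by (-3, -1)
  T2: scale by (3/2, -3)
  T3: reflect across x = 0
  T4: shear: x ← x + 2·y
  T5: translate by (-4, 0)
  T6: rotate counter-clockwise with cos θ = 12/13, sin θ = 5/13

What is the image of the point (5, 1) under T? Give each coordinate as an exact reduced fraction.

T1 scale by (-3, -1): (5, 1) → (-15, -1)
T2 scale by (3/2, -3): (-15, -1) → (-45/2, 3)
T3 reflect across x = 0: (-45/2, 3) → (45/2, 3)
T4 shear: x ← x + 2·y: (45/2, 3) → (57/2, 3)
T5 translate by (-4, 0): (57/2, 3) → (49/2, 3)
T6 rotate counter-clockwise with cos θ = 12/13, sin θ = 5/13: (49/2, 3) → (279/13, 317/26)

T(p) = (279/13, 317/26)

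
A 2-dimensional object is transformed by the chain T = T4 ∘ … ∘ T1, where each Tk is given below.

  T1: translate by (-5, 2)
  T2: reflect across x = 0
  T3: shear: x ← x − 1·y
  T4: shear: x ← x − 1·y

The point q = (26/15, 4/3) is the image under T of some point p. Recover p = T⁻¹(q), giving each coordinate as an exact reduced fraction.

T1 = [1 0 -5; 0 1 2; 0 0 1]
T2·T1 = [-1 0 5; 0 1 2; 0 0 1]
T3·…·T1 = [-1 -1 3; 0 1 2; 0 0 1]
T4·…·T1 = [-1 -2 1; 0 1 2; 0 0 1]
det M = -1; M⁻¹ = [-1 -2 5; 0 1 -2; 0 0 1]
M⁻¹ · (26/15, 4/3)ᵀ = (3/5, -2/3)ᵀ

p = (3/5, -2/3)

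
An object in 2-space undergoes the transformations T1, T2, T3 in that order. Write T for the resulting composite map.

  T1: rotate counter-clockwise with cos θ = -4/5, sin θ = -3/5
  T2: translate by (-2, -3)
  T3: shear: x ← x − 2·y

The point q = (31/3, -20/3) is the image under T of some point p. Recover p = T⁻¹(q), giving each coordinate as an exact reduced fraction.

p = (3, 7/3)

T1 = [-4/5 3/5 0; -3/5 -4/5 0; 0 0 1]
T2·T1 = [-4/5 3/5 -2; -3/5 -4/5 -3; 0 0 1]
T3·…·T1 = [2/5 11/5 4; -3/5 -4/5 -3; 0 0 1]
det M = 1; M⁻¹ = [-4/5 -11/5 -17/5; 3/5 2/5 -6/5; 0 0 1]
M⁻¹ · (31/3, -20/3)ᵀ = (3, 7/3)ᵀ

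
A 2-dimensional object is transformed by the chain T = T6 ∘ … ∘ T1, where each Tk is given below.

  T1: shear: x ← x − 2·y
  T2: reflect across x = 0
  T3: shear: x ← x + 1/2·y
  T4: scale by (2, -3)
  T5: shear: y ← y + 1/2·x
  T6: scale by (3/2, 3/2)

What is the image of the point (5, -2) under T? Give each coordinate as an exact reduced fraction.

T(p) = (-30, -6)

T1 shear: x ← x − 2·y: (5, -2) → (9, -2)
T2 reflect across x = 0: (9, -2) → (-9, -2)
T3 shear: x ← x + 1/2·y: (-9, -2) → (-10, -2)
T4 scale by (2, -3): (-10, -2) → (-20, 6)
T5 shear: y ← y + 1/2·x: (-20, 6) → (-20, -4)
T6 scale by (3/2, 3/2): (-20, -4) → (-30, -6)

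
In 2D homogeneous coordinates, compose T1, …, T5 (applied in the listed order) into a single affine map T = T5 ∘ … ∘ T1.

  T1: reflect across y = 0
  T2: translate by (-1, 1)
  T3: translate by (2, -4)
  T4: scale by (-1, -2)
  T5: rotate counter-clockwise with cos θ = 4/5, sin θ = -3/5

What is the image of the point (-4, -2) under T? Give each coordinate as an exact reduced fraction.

T(p) = (18/5, -1/5)

T1 reflect across y = 0: (-4, -2) → (-4, 2)
T2 translate by (-1, 1): (-4, 2) → (-5, 3)
T3 translate by (2, -4): (-5, 3) → (-3, -1)
T4 scale by (-1, -2): (-3, -1) → (3, 2)
T5 rotate counter-clockwise with cos θ = 4/5, sin θ = -3/5: (3, 2) → (18/5, -1/5)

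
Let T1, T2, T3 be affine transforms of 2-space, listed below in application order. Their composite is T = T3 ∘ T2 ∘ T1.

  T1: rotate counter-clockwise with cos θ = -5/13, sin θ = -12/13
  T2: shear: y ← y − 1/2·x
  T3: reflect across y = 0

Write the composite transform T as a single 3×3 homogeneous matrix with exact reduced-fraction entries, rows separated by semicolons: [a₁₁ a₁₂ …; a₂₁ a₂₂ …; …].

T = [-5/13 12/13 0; 19/26 11/13 0; 0 0 1]

T1 = [-5/13 12/13 0; -12/13 -5/13 0; 0 0 1]
T2·T1 = [-5/13 12/13 0; -19/26 -11/13 0; 0 0 1]
T3·…·T1 = [-5/13 12/13 0; 19/26 11/13 0; 0 0 1]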